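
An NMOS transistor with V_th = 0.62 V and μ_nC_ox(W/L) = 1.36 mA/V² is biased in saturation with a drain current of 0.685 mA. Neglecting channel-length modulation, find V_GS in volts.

In saturation I_D = ½ k_n (V_GS − V_th)², so V_GS − V_th = √(2 I_D / k_n) = √(2 × 0.685 / 1.36) = 1 V.
V_GS = 0.62 + 1 = 1.62 V.

V_GS = 1.62 V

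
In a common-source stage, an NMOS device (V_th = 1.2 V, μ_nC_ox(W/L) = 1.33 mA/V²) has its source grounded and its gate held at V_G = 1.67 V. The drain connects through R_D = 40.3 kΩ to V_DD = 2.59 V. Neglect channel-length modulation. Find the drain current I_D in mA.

V_GS = V_G = 1.67 V, so V_ov = 1.67 − 1.2 = 0.47 V.
Assume saturation: I_D = ½ k_n V_ov² = 0.5 × 1.33 × 0.47² = 0.147 mA, giving V_DS = V_DD − I_D R_D = 2.59 − 0.147 × 40.3 = -3.33 V.
But -3.33 V < V_ov = 0.47 V, so the device is actually in triode.
In triode I_D = k_n[V_ov V_DS − ½ V_DS²] and I_D = (V_DD − V_DS)/R_D. Equating: 26.8 V_DS² − 26.19 V_DS + 2.59 = 0, giving V_DS = 0.112 V (the root below V_ov).
I_D = (2.59 − 0.112) / 40.3 = 0.0615 mA.

I_D = 0.0615 mA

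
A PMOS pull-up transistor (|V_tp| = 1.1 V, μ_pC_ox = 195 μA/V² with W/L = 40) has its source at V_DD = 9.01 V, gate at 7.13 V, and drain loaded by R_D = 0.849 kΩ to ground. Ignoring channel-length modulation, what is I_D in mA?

V_SG = V_DD − V_G = 9.01 − 7.13 = 1.88 V, so V_ov = 1.88 − 1.1 = 0.78 V.
k_p = μ_pC_ox · (W/L) = 7.8 mA/V².
Assume saturation: I_D = ½ k_p V_ov² = 0.5 × 7.8 × 0.78² = 2.37 mA, giving V_SD = V_DD − I_D R_D = 9.01 − 2.37 × 0.849 = 7 V.
V_SD = 7 V ≥ V_ov = 0.78 V, confirming saturation.

I_D = 2.37 mA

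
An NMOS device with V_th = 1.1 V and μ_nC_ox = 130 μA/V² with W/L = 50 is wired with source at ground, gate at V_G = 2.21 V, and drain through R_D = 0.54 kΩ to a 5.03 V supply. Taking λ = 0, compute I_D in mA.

V_GS = V_G = 2.21 V, so V_ov = 2.21 − 1.1 = 1.11 V.
k_n = μ_nC_ox · (W/L) = 6.5 mA/V².
Assume saturation: I_D = ½ k_n V_ov² = 0.5 × 6.5 × 1.11² = 4 mA, giving V_DS = V_DD − I_D R_D = 5.03 − 4 × 0.54 = 2.87 V.
V_DS = 2.87 V ≥ V_ov = 1.11 V, confirming saturation.

I_D = 4.00 mA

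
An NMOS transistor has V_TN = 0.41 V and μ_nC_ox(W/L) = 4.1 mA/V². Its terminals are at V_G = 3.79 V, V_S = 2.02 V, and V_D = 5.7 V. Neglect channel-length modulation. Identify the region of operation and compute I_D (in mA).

Saturation; I_D = 3.79 mA

V_GS = V_G − V_S = 3.79 − 2.02 = 1.77 V; V_DS = V_D − V_S = 5.7 − 2.02 = 3.68 V.
V_ov = V_GS − V_TN = 1.77 − 0.41 = 1.36 V.
Since V_DS = 3.68 V ≥ V_ov = 1.36 V, the device is in saturation.
I_D = ½ k_n V_ov² = 0.5 × 4.1 × 1.36² = 3.79 mA.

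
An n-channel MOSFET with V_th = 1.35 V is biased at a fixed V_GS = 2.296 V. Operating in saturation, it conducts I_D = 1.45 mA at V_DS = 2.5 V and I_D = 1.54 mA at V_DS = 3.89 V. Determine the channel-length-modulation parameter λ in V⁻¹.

With V_GS fixed, I_D ∝ (1 + λ V_DS) in saturation, so I_D2/I_D1 = (1 + λ V_DS2)/(1 + λ V_DS1).
1.54/1.45 = 1.062 = (1 + 3.89 λ)/(1 + 2.5 λ).
Solving: λ (I_D1 V_DS2 − I_D2 V_DS1) = I_D2 − I_D1, so λ = (1.54 − 1.45) / (1.45 × 3.89 − 1.54 × 2.5) = 0.09 / 1.79 = 0.0503 V⁻¹.

λ = 0.0503 V⁻¹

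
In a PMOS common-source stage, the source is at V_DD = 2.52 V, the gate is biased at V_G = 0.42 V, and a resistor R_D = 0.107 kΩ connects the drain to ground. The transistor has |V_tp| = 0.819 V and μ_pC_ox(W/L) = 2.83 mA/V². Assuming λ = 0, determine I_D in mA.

V_SG = V_DD − V_G = 2.52 − 0.42 = 2.1 V, so V_ov = 2.1 − 0.819 = 1.28 V.
Assume saturation: I_D = ½ k_p V_ov² = 0.5 × 2.83 × 1.28² = 2.32 mA, giving V_SD = V_DD − I_D R_D = 2.52 − 2.32 × 0.107 = 2.27 V.
V_SD = 2.27 V ≥ V_ov = 1.28 V, confirming saturation.

I_D = 2.32 mA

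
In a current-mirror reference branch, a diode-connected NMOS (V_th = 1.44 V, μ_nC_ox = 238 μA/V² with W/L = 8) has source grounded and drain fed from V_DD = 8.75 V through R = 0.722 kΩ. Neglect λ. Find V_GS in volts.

With gate tied to drain, V_GS = V_DS ≥ V_GS − V_th, so the device is in saturation.
k_n = μ_nC_ox · (W/L) = 1.904 mA/V².
KCL at the drain: ½ k_n (V_GS − V_th)² = (V_DD − V_GS)/R.
Let x = V_GS − 1.44. Then 0.687 x² + x − 7.31 = 0, giving x = 2.61 V (positive root), so V_GS = 4.05 V.
I_D = (V_DD − V_GS)/R = (8.75 − 4.05) / 0.722 = 6.5 mA.

V_GS = 4.05 V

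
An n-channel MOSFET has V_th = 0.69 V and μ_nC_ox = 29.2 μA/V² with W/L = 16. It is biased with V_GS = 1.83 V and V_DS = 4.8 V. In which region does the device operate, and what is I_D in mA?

k_n = μ_nC_ox · (W/L) = 0.4672 mA/V².
V_ov = V_GS − V_th = 1.83 − 0.69 = 1.14 V.
Since V_DS = 4.8 V ≥ V_ov = 1.14 V, the device is in saturation.
I_D = ½ k_n V_ov² = 0.5 × 0.4672 × 1.14² = 0.304 mA.

Saturation; I_D = 0.304 mA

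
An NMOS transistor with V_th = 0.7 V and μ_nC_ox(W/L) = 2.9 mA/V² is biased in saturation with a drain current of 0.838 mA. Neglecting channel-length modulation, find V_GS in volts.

In saturation I_D = ½ k_n (V_GS − V_th)², so V_GS − V_th = √(2 I_D / k_n) = √(2 × 0.838 / 2.9) = 0.76 V.
V_GS = 0.7 + 0.76 = 1.46 V.

V_GS = 1.46 V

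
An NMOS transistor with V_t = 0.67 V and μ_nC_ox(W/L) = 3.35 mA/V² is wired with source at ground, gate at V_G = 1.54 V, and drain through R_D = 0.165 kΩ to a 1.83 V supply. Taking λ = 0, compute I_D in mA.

V_GS = V_G = 1.54 V, so V_ov = 1.54 − 0.67 = 0.87 V.
Assume saturation: I_D = ½ k_n V_ov² = 0.5 × 3.35 × 0.87² = 1.27 mA, giving V_DS = V_DD − I_D R_D = 1.83 − 1.27 × 0.165 = 1.62 V.
V_DS = 1.62 V ≥ V_ov = 0.87 V, confirming saturation.

I_D = 1.27 mA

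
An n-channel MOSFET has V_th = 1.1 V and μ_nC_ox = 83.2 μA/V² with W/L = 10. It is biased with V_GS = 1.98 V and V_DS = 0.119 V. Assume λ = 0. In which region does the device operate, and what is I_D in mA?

Triode; I_D = 0.0812 mA

k_n = μ_nC_ox · (W/L) = 0.832 mA/V².
V_ov = V_GS − V_th = 1.98 − 1.1 = 0.88 V.
Since V_DS = 0.119 V < V_ov = 0.88 V, the device is in the triode region.
I_D = k_n [V_ov · V_DS − ½ V_DS²] = 0.832 × [0.88 × 0.119 − 0.5 × 0.119²] = 0.0812 mA.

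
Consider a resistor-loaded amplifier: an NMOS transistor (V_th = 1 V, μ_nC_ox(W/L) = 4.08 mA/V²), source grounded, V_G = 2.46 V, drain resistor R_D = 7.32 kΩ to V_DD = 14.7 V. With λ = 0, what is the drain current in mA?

V_GS = V_G = 2.46 V, so V_ov = 2.46 − 1 = 1.46 V.
Assume saturation: I_D = ½ k_n V_ov² = 0.5 × 4.08 × 1.46² = 4.35 mA, giving V_DS = V_DD − I_D R_D = 14.7 − 4.35 × 7.32 = -17.1 V.
But -17.1 V < V_ov = 1.46 V, so the device is actually in triode.
In triode I_D = k_n[V_ov V_DS − ½ V_DS²] and I_D = (V_DD − V_DS)/R_D. Equating: 14.9 V_DS² − 44.6 V_DS + 14.7 = 0, giving V_DS = 0.377 V (the root below V_ov).
I_D = (14.7 − 0.377) / 7.32 = 1.96 mA.

I_D = 1.96 mA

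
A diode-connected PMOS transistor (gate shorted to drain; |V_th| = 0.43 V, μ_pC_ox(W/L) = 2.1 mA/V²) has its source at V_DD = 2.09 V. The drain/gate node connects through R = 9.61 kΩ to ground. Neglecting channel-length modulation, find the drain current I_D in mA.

With gate tied to drain, V_SG = V_SD ≥ V_SG − |V_th|, so the device is in saturation.
KCL at the drain: ½ k_p (V_SG − |V_th|)² = (V_DD − V_SG)/R.
Let x = V_SG − 0.43. Then 10.1 x² + x − 1.66 = 0, giving x = 0.359 V (positive root), so V_SG = 0.789 V.
I_D = (V_DD − V_SG)/R = (2.09 − 0.789) / 9.61 = 0.135 mA.

I_D = 0.135 mA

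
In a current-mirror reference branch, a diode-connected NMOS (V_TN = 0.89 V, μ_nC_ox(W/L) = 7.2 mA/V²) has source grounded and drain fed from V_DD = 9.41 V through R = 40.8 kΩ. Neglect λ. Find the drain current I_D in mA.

With gate tied to drain, V_GS = V_DS ≥ V_GS − V_TN, so the device is in saturation.
KCL at the drain: ½ k_n (V_GS − V_TN)² = (V_DD − V_GS)/R.
Let x = V_GS − 0.89. Then 147 x² + x − 8.52 = 0, giving x = 0.237 V (positive root), so V_GS = 1.13 V.
I_D = (V_DD − V_GS)/R = (9.41 − 1.13) / 40.8 = 0.203 mA.

I_D = 0.203 mA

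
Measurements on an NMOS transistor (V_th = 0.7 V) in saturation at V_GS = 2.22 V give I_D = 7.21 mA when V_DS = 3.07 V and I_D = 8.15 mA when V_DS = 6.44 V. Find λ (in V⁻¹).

λ = 0.0439 V⁻¹

With V_GS fixed, I_D ∝ (1 + λ V_DS) in saturation, so I_D2/I_D1 = (1 + λ V_DS2)/(1 + λ V_DS1).
8.15/7.21 = 1.13 = (1 + 6.44 λ)/(1 + 3.07 λ).
Solving: λ (I_D1 V_DS2 − I_D2 V_DS1) = I_D2 − I_D1, so λ = (8.15 − 7.21) / (7.21 × 6.44 − 8.15 × 3.07) = 0.94 / 21.4 = 0.0439 V⁻¹.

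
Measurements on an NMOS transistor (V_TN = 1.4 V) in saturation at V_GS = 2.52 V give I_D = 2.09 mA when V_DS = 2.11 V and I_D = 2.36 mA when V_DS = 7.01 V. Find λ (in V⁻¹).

With V_GS fixed, I_D ∝ (1 + λ V_DS) in saturation, so I_D2/I_D1 = (1 + λ V_DS2)/(1 + λ V_DS1).
2.36/2.09 = 1.129 = (1 + 7.01 λ)/(1 + 2.11 λ).
Solving: λ (I_D1 V_DS2 − I_D2 V_DS1) = I_D2 − I_D1, so λ = (2.36 − 2.09) / (2.09 × 7.01 − 2.36 × 2.11) = 0.27 / 9.67 = 0.0279 V⁻¹.

λ = 0.0279 V⁻¹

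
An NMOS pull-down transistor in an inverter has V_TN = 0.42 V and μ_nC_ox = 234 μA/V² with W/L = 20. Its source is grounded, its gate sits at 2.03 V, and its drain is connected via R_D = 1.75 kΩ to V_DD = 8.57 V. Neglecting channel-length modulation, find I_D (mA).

I_D = 4.45 mA

V_GS = V_G = 2.03 V, so V_ov = 2.03 − 0.42 = 1.61 V.
k_n = μ_nC_ox · (W/L) = 4.68 mA/V².
Assume saturation: I_D = ½ k_n V_ov² = 0.5 × 4.68 × 1.61² = 6.07 mA, giving V_DS = V_DD − I_D R_D = 8.57 − 6.07 × 1.75 = -2.04 V.
But -2.04 V < V_ov = 1.61 V, so the device is actually in triode.
In triode I_D = k_n[V_ov V_DS − ½ V_DS²] and I_D = (V_DD − V_DS)/R_D. Equating: 4.09 V_DS² − 14.19 V_DS + 8.57 = 0, giving V_DS = 0.78 V (the root below V_ov).
I_D = (8.57 − 0.78) / 1.75 = 4.45 mA.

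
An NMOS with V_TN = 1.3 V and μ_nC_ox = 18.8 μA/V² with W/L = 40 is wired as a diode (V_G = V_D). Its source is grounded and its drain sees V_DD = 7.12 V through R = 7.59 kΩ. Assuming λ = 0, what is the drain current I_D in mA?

I_D = 0.600 mA

With gate tied to drain, V_GS = V_DS ≥ V_GS − V_TN, so the device is in saturation.
k_n = μ_nC_ox · (W/L) = 0.752 mA/V².
KCL at the drain: ½ k_n (V_GS − V_TN)² = (V_DD − V_GS)/R.
Let x = V_GS − 1.3. Then 2.85 x² + x − 5.82 = 0, giving x = 1.26 V (positive root), so V_GS = 2.56 V.
I_D = (V_DD − V_GS)/R = (7.12 − 2.56) / 7.59 = 0.6 mA.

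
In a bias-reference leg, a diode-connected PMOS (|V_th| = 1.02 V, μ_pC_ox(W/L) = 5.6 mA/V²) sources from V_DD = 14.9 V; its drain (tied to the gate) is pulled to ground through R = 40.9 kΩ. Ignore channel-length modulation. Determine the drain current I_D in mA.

I_D = 0.331 mA

With gate tied to drain, V_SG = V_SD ≥ V_SG − |V_th|, so the device is in saturation.
KCL at the drain: ½ k_p (V_SG − |V_th|)² = (V_DD − V_SG)/R.
Let x = V_SG − 1.02. Then 115 x² + x − 13.88 = 0, giving x = 0.344 V (positive root), so V_SG = 1.36 V.
I_D = (V_DD − V_SG)/R = (14.9 − 1.36) / 40.9 = 0.331 mA.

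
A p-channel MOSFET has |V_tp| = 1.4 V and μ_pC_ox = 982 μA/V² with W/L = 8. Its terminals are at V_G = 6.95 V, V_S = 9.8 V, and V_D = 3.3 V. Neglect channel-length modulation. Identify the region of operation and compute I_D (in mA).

Saturation; I_D = 8.26 mA

V_SG = V_S − V_G = 9.8 − 6.95 = 2.85 V; V_SD = V_S − V_D = 9.8 − 3.3 = 6.5 V.
k_p = μ_pC_ox · (W/L) = 7.856 mA/V².
V_ov = V_SG − |V_tp| = 2.85 − 1.4 = 1.45 V.
Since V_SD = 6.5 V ≥ V_ov = 1.45 V, the device is in saturation.
I_D = ½ k_p V_ov² = 0.5 × 7.856 × 1.45² = 8.26 mA.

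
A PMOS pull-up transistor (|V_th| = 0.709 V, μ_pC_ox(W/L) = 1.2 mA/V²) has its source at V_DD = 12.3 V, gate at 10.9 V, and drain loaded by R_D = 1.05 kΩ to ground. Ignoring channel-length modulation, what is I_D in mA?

I_D = 0.286 mA

V_SG = V_DD − V_G = 12.3 − 10.9 = 1.4 V, so V_ov = 1.4 − 0.709 = 0.691 V.
Assume saturation: I_D = ½ k_p V_ov² = 0.5 × 1.2 × 0.691² = 0.286 mA, giving V_SD = V_DD − I_D R_D = 12.3 − 0.286 × 1.05 = 12 V.
V_SD = 12 V ≥ V_ov = 0.691 V, confirming saturation.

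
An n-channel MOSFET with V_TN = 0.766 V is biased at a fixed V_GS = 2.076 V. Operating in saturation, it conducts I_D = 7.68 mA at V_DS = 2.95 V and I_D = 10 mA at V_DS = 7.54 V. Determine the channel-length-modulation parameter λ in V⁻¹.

λ = 0.0817 V⁻¹

With V_GS fixed, I_D ∝ (1 + λ V_DS) in saturation, so I_D2/I_D1 = (1 + λ V_DS2)/(1 + λ V_DS1).
10/7.68 = 1.302 = (1 + 7.54 λ)/(1 + 2.95 λ).
Solving: λ (I_D1 V_DS2 − I_D2 V_DS1) = I_D2 − I_D1, so λ = (10 − 7.68) / (7.68 × 7.54 − 10 × 2.95) = 2.32 / 28.4 = 0.0817 V⁻¹.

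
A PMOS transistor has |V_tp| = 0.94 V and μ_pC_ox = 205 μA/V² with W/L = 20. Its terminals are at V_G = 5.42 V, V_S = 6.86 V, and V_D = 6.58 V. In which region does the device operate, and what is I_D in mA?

Triode; I_D = 0.413 mA

V_SG = V_S − V_G = 6.86 − 5.42 = 1.44 V; V_SD = V_S − V_D = 6.86 − 6.58 = 0.28 V.
k_p = μ_pC_ox · (W/L) = 4.1 mA/V².
V_ov = V_SG − |V_tp| = 1.44 − 0.94 = 0.5 V.
Since V_SD = 0.28 V < V_ov = 0.5 V, the device is in the triode region.
I_D = k_p [V_ov · V_SD − ½ V_SD²] = 4.1 × [0.5 × 0.28 − 0.5 × 0.28²] = 0.413 mA.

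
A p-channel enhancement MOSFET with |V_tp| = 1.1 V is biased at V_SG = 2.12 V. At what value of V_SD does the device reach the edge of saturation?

V_SD,sat = 1.02 V

The boundary between triode and saturation is V_SD = V_SG − |V_tp| = V_ov.
V_ov = 2.12 − 1.1 = 1.02 V.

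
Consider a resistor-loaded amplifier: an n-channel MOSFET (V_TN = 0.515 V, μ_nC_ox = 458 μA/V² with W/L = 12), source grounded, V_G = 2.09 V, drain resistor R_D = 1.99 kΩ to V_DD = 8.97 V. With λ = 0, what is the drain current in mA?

V_GS = V_G = 2.09 V, so V_ov = 2.09 − 0.515 = 1.57 V.
k_n = μ_nC_ox · (W/L) = 5.496 mA/V².
Assume saturation: I_D = ½ k_n V_ov² = 0.5 × 5.496 × 1.57² = 6.82 mA, giving V_DS = V_DD − I_D R_D = 8.97 − 6.82 × 1.99 = -4.6 V.
But -4.6 V < V_ov = 1.57 V, so the device is actually in triode.
In triode I_D = k_n[V_ov V_DS − ½ V_DS²] and I_D = (V_DD − V_DS)/R_D. Equating: 5.47 V_DS² − 18.23 V_DS + 8.97 = 0, giving V_DS = 0.6 V (the root below V_ov).
I_D = (8.97 − 0.6) / 1.99 = 4.21 mA.

I_D = 4.21 mA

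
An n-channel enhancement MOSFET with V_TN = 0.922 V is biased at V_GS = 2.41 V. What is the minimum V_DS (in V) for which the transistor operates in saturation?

V_DS,sat = 1.49 V

The boundary between triode and saturation is V_DS = V_GS − V_TN = V_ov.
V_ov = 2.41 − 0.922 = 1.49 V.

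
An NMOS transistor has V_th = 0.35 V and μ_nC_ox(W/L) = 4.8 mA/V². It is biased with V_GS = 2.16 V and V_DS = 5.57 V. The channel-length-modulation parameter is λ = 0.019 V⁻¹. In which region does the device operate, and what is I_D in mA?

V_ov = V_GS − V_th = 2.16 − 0.35 = 1.81 V.
Since V_DS = 5.57 V ≥ V_ov = 1.81 V, the device is in saturation.
I_D = ½ k_n V_ov² (1 + λ V_DS) = 0.5 × 4.8 × 1.81² × (1 + 0.019 × 5.57) = 8.69 mA.

Saturation; I_D = 8.69 mA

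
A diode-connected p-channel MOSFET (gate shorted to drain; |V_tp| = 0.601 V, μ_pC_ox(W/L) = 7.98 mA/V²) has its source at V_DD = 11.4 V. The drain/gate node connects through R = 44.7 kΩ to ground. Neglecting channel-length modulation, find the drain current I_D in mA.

With gate tied to drain, V_SG = V_SD ≥ V_SG − |V_tp|, so the device is in saturation.
KCL at the drain: ½ k_p (V_SG − |V_tp|)² = (V_DD − V_SG)/R.
Let x = V_SG − 0.601. Then 178 x² + x − 10.8 = 0, giving x = 0.243 V (positive root), so V_SG = 0.844 V.
I_D = (V_DD − V_SG)/R = (11.4 − 0.844) / 44.7 = 0.236 mA.

I_D = 0.236 mA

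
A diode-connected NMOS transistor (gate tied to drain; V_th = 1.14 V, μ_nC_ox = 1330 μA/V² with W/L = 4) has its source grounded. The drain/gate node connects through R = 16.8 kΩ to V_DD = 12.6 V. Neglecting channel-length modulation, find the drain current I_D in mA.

With gate tied to drain, V_GS = V_DS ≥ V_GS − V_th, so the device is in saturation.
k_n = μ_nC_ox · (W/L) = 5.32 mA/V².
KCL at the drain: ½ k_n (V_GS − V_th)² = (V_DD − V_GS)/R.
Let x = V_GS − 1.14. Then 44.7 x² + x − 11.46 = 0, giving x = 0.495 V (positive root), so V_GS = 1.64 V.
I_D = (V_DD − V_GS)/R = (12.6 − 1.64) / 16.8 = 0.653 mA.

I_D = 0.653 mA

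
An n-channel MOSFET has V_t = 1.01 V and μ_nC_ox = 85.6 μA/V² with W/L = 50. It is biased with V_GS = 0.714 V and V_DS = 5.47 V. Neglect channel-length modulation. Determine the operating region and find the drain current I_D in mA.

V_GS = 0.714 V < V_t = 1.01 V, so the transistor is in cutoff.

Cutoff; I_D = 0 mA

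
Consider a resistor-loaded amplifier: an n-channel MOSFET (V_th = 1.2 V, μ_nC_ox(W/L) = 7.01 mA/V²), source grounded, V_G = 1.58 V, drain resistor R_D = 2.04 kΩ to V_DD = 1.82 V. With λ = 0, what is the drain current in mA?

V_GS = V_G = 1.58 V, so V_ov = 1.58 − 1.2 = 0.38 V.
Assume saturation: I_D = ½ k_n V_ov² = 0.5 × 7.01 × 0.38² = 0.506 mA, giving V_DS = V_DD − I_D R_D = 1.82 − 0.506 × 2.04 = 0.788 V.
V_DS = 0.788 V ≥ V_ov = 0.38 V, confirming saturation.

I_D = 0.506 mA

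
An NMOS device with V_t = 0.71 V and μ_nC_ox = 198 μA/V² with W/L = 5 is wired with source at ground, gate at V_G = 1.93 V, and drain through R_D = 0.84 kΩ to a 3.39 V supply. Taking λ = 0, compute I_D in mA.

V_GS = V_G = 1.93 V, so V_ov = 1.93 − 0.71 = 1.22 V.
k_n = μ_nC_ox · (W/L) = 0.99 mA/V².
Assume saturation: I_D = ½ k_n V_ov² = 0.5 × 0.99 × 1.22² = 0.737 mA, giving V_DS = V_DD − I_D R_D = 3.39 − 0.737 × 0.84 = 2.77 V.
V_DS = 2.77 V ≥ V_ov = 1.22 V, confirming saturation.

I_D = 0.737 mA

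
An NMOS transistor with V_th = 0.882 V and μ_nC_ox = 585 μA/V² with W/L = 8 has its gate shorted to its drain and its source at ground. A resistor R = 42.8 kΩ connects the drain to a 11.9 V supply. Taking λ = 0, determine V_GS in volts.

V_GS = 1.21 V

With gate tied to drain, V_GS = V_DS ≥ V_GS − V_th, so the device is in saturation.
k_n = μ_nC_ox · (W/L) = 4.68 mA/V².
KCL at the drain: ½ k_n (V_GS − V_th)² = (V_DD − V_GS)/R.
Let x = V_GS − 0.882. Then 100 x² + x − 11.02 = 0, giving x = 0.327 V (positive root), so V_GS = 1.21 V.
I_D = (V_DD − V_GS)/R = (11.9 − 1.21) / 42.8 = 0.25 mA.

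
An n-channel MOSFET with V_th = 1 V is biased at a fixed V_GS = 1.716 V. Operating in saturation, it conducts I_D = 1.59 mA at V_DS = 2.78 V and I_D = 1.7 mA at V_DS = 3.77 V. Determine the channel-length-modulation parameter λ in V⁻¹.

λ = 0.0867 V⁻¹

With V_GS fixed, I_D ∝ (1 + λ V_DS) in saturation, so I_D2/I_D1 = (1 + λ V_DS2)/(1 + λ V_DS1).
1.7/1.59 = 1.069 = (1 + 3.77 λ)/(1 + 2.78 λ).
Solving: λ (I_D1 V_DS2 − I_D2 V_DS1) = I_D2 − I_D1, so λ = (1.7 − 1.59) / (1.59 × 3.77 − 1.7 × 2.78) = 0.11 / 1.27 = 0.0867 V⁻¹.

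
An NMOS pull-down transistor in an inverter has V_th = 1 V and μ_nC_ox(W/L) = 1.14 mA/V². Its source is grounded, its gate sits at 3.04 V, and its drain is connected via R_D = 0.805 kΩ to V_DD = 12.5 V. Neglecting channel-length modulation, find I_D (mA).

V_GS = V_G = 3.04 V, so V_ov = 3.04 − 1 = 2.04 V.
Assume saturation: I_D = ½ k_n V_ov² = 0.5 × 1.14 × 2.04² = 2.37 mA, giving V_DS = V_DD − I_D R_D = 12.5 − 2.37 × 0.805 = 10.6 V.
V_DS = 10.6 V ≥ V_ov = 2.04 V, confirming saturation.

I_D = 2.37 mA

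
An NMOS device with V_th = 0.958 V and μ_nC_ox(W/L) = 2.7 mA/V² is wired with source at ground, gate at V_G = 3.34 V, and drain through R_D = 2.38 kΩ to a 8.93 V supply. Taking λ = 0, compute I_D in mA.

V_GS = V_G = 3.34 V, so V_ov = 3.34 − 0.958 = 2.38 V.
Assume saturation: I_D = ½ k_n V_ov² = 0.5 × 2.7 × 2.38² = 7.66 mA, giving V_DS = V_DD − I_D R_D = 8.93 − 7.66 × 2.38 = -9.3 V.
But -9.3 V < V_ov = 2.38 V, so the device is actually in triode.
In triode I_D = k_n[V_ov V_DS − ½ V_DS²] and I_D = (V_DD − V_DS)/R_D. Equating: 3.21 V_DS² − 16.31 V_DS + 8.93 = 0, giving V_DS = 0.624 V (the root below V_ov).
I_D = (8.93 − 0.624) / 2.38 = 3.49 mA.

I_D = 3.49 mA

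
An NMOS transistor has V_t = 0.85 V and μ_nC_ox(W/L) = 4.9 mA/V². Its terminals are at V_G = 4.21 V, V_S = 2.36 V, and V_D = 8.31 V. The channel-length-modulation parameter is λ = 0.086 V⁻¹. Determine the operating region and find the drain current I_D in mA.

Saturation; I_D = 3.70 mA

V_GS = V_G − V_S = 4.21 − 2.36 = 1.85 V; V_DS = V_D − V_S = 8.31 − 2.36 = 5.95 V.
V_ov = V_GS − V_t = 1.85 − 0.85 = 1 V.
Since V_DS = 5.95 V ≥ V_ov = 1 V, the device is in saturation.
I_D = ½ k_n V_ov² (1 + λ V_DS) = 0.5 × 4.9 × 1² × (1 + 0.086 × 5.95) = 3.7 mA.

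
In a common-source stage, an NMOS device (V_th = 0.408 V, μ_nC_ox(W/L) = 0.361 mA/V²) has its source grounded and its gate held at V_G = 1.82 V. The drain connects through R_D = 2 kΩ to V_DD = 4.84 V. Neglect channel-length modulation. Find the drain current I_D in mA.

I_D = 0.360 mA

V_GS = V_G = 1.82 V, so V_ov = 1.82 − 0.408 = 1.41 V.
Assume saturation: I_D = ½ k_n V_ov² = 0.5 × 0.361 × 1.41² = 0.36 mA, giving V_DS = V_DD − I_D R_D = 4.84 − 0.36 × 2 = 4.12 V.
V_DS = 4.12 V ≥ V_ov = 1.41 V, confirming saturation.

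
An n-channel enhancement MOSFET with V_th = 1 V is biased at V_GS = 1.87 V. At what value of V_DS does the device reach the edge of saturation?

The boundary between triode and saturation is V_DS = V_GS − V_th = V_ov.
V_ov = 1.87 − 1 = 0.87 V.

V_DS,sat = 0.870 V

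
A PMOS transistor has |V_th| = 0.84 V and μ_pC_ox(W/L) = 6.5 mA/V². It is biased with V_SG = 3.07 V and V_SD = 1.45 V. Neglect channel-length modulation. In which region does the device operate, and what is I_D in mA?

Triode; I_D = 14.2 mA

V_ov = V_SG − |V_th| = 3.07 − 0.84 = 2.23 V.
Since V_SD = 1.45 V < V_ov = 2.23 V, the device is in the triode region.
I_D = k_p [V_ov · V_SD − ½ V_SD²] = 6.5 × [2.23 × 1.45 − 0.5 × 1.45²] = 14.2 mA.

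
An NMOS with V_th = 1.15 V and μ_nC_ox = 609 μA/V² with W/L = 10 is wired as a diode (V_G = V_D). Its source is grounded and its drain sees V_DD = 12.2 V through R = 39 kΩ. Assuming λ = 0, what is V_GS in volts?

V_GS = 1.45 V

With gate tied to drain, V_GS = V_DS ≥ V_GS − V_th, so the device is in saturation.
k_n = μ_nC_ox · (W/L) = 6.09 mA/V².
KCL at the drain: ½ k_n (V_GS − V_th)² = (V_DD − V_GS)/R.
Let x = V_GS − 1.15. Then 119 x² + x − 11.05 = 0, giving x = 0.301 V (positive root), so V_GS = 1.45 V.
I_D = (V_DD − V_GS)/R = (12.2 − 1.45) / 39 = 0.276 mA.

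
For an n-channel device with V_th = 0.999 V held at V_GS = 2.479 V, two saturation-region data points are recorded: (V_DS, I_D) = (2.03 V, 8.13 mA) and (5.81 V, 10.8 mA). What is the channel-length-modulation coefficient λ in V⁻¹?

With V_GS fixed, I_D ∝ (1 + λ V_DS) in saturation, so I_D2/I_D1 = (1 + λ V_DS2)/(1 + λ V_DS1).
10.8/8.13 = 1.328 = (1 + 5.81 λ)/(1 + 2.03 λ).
Solving: λ (I_D1 V_DS2 − I_D2 V_DS1) = I_D2 − I_D1, so λ = (10.8 − 8.13) / (8.13 × 5.81 − 10.8 × 2.03) = 2.67 / 25.3 = 0.105 V⁻¹.

λ = 0.105 V⁻¹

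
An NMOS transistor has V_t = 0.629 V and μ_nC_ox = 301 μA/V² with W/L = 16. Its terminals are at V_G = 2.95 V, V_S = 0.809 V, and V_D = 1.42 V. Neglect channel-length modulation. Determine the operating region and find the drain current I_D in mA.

V_GS = V_G − V_S = 2.95 − 0.809 = 2.14 V; V_DS = V_D − V_S = 1.42 − 0.809 = 0.611 V.
k_n = μ_nC_ox · (W/L) = 4.816 mA/V².
V_ov = V_GS − V_t = 2.14 − 0.629 = 1.51 V.
Since V_DS = 0.611 V < V_ov = 1.51 V, the device is in the triode region.
I_D = k_n [V_ov · V_DS − ½ V_DS²] = 4.816 × [1.51 × 0.611 − 0.5 × 0.611²] = 3.55 mA.

Triode; I_D = 3.55 mA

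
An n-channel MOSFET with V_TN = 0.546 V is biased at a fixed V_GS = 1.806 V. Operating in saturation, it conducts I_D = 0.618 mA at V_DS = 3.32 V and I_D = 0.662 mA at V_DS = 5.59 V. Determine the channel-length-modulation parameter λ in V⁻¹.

λ = 0.0350 V⁻¹

With V_GS fixed, I_D ∝ (1 + λ V_DS) in saturation, so I_D2/I_D1 = (1 + λ V_DS2)/(1 + λ V_DS1).
0.662/0.618 = 1.071 = (1 + 5.59 λ)/(1 + 3.32 λ).
Solving: λ (I_D1 V_DS2 − I_D2 V_DS1) = I_D2 − I_D1, so λ = (0.662 − 0.618) / (0.618 × 5.59 − 0.662 × 3.32) = 0.044 / 1.26 = 0.035 V⁻¹.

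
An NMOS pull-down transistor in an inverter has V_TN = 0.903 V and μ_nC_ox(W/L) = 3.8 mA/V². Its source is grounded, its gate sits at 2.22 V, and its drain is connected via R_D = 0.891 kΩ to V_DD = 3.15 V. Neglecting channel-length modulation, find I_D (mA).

V_GS = V_G = 2.22 V, so V_ov = 2.22 − 0.903 = 1.32 V.
Assume saturation: I_D = ½ k_n V_ov² = 0.5 × 3.8 × 1.32² = 3.3 mA, giving V_DS = V_DD − I_D R_D = 3.15 − 3.3 × 0.891 = 0.214 V.
But 0.214 V < V_ov = 1.32 V, so the device is actually in triode.
In triode I_D = k_n[V_ov V_DS − ½ V_DS²] and I_D = (V_DD − V_DS)/R_D. Equating: 1.69 V_DS² − 5.459 V_DS + 3.15 = 0, giving V_DS = 0.753 V (the root below V_ov).
I_D = (3.15 − 0.753) / 0.891 = 2.69 mA.

I_D = 2.69 mA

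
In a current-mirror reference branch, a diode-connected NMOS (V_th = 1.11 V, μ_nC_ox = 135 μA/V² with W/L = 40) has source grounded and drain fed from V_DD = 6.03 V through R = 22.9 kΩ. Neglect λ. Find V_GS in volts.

With gate tied to drain, V_GS = V_DS ≥ V_GS − V_th, so the device is in saturation.
k_n = μ_nC_ox · (W/L) = 5.4 mA/V².
KCL at the drain: ½ k_n (V_GS − V_th)² = (V_DD − V_GS)/R.
Let x = V_GS − 1.11. Then 61.8 x² + x − 4.92 = 0, giving x = 0.274 V (positive root), so V_GS = 1.38 V.
I_D = (V_DD − V_GS)/R = (6.03 − 1.38) / 22.9 = 0.203 mA.

V_GS = 1.38 V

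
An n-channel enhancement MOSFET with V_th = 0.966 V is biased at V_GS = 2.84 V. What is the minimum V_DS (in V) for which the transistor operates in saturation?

The boundary between triode and saturation is V_DS = V_GS − V_th = V_ov.
V_ov = 2.84 − 0.966 = 1.87 V.

V_DS,sat = 1.87 V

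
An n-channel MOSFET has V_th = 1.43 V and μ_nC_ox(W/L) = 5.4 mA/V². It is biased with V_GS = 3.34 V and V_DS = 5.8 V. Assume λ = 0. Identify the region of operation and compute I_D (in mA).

Saturation; I_D = 9.85 mA

V_ov = V_GS − V_th = 3.34 − 1.43 = 1.91 V.
Since V_DS = 5.8 V ≥ V_ov = 1.91 V, the device is in saturation.
I_D = ½ k_n V_ov² = 0.5 × 5.4 × 1.91² = 9.85 mA.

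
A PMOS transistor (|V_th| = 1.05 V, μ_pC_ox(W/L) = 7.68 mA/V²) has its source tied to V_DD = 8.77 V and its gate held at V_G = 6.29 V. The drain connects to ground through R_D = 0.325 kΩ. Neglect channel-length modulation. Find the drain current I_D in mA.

V_SG = V_DD − V_G = 8.77 − 6.29 = 2.48 V, so V_ov = 2.48 − 1.05 = 1.43 V.
Assume saturation: I_D = ½ k_p V_ov² = 0.5 × 7.68 × 1.43² = 7.85 mA, giving V_SD = V_DD − I_D R_D = 8.77 − 7.85 × 0.325 = 6.22 V.
V_SD = 6.22 V ≥ V_ov = 1.43 V, confirming saturation.

I_D = 7.85 mA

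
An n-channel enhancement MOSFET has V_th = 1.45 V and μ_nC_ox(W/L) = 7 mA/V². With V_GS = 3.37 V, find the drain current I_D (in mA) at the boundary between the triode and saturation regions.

At the boundary V_DS = V_ov = V_GS − V_th = 3.37 − 1.45 = 1.92 V.
I_D = ½ k_n V_ov² = 0.5 × 7 × 1.92² = 12.9 mA.

I_D = 12.9 mA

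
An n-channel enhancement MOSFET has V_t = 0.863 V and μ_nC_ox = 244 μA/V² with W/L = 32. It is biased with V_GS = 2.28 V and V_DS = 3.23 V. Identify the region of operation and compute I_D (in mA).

k_n = μ_nC_ox · (W/L) = 7.808 mA/V².
V_ov = V_GS − V_t = 2.28 − 0.863 = 1.42 V.
Since V_DS = 3.23 V ≥ V_ov = 1.42 V, the device is in saturation.
I_D = ½ k_n V_ov² = 0.5 × 7.808 × 1.42² = 7.84 mA.

Saturation; I_D = 7.84 mA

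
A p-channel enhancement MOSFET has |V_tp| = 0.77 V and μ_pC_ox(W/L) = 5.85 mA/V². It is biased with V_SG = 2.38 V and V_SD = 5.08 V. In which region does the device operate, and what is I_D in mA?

Saturation; I_D = 7.58 mA

V_ov = V_SG − |V_tp| = 2.38 − 0.77 = 1.61 V.
Since V_SD = 5.08 V ≥ V_ov = 1.61 V, the device is in saturation.
I_D = ½ k_p V_ov² = 0.5 × 5.85 × 1.61² = 7.58 mA.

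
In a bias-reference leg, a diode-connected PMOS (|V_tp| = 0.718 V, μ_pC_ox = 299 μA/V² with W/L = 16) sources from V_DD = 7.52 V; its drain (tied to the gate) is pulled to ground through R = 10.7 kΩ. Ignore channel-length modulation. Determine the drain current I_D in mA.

I_D = 0.589 mA

With gate tied to drain, V_SG = V_SD ≥ V_SG − |V_tp|, so the device is in saturation.
k_p = μ_pC_ox · (W/L) = 4.784 mA/V².
KCL at the drain: ½ k_p (V_SG − |V_tp|)² = (V_DD − V_SG)/R.
Let x = V_SG − 0.718. Then 25.6 x² + x − 6.802 = 0, giving x = 0.496 V (positive root), so V_SG = 1.21 V.
I_D = (V_DD − V_SG)/R = (7.52 − 1.21) / 10.7 = 0.589 mA.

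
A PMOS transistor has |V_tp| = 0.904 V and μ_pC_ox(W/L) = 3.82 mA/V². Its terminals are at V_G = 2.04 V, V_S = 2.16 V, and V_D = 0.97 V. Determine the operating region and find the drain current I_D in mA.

V_SG = V_S − V_G = 2.16 − 2.04 = 0.12 V; V_SD = V_S − V_D = 2.16 − 0.97 = 1.19 V.
V_SG = 0.12 V < |V_tp| = 0.904 V, so the transistor is in cutoff.

Cutoff; I_D = 0 mA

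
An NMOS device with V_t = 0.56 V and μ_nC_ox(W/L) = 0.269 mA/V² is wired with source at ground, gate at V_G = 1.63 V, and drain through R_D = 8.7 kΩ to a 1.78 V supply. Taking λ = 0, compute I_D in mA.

I_D = 0.130 mA

V_GS = V_G = 1.63 V, so V_ov = 1.63 − 0.56 = 1.07 V.
Assume saturation: I_D = ½ k_n V_ov² = 0.5 × 0.269 × 1.07² = 0.154 mA, giving V_DS = V_DD − I_D R_D = 1.78 − 0.154 × 8.7 = 0.44 V.
But 0.44 V < V_ov = 1.07 V, so the device is actually in triode.
In triode I_D = k_n[V_ov V_DS − ½ V_DS²] and I_D = (V_DD − V_DS)/R_D. Equating: 1.17 V_DS² − 3.504 V_DS + 1.78 = 0, giving V_DS = 0.648 V (the root below V_ov).
I_D = (1.78 − 0.648) / 8.7 = 0.13 mA.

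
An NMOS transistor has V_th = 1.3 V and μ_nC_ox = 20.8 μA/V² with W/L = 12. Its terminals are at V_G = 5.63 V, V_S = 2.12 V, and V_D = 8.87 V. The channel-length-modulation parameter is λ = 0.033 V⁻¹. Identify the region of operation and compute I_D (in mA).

V_GS = V_G − V_S = 5.63 − 2.12 = 3.51 V; V_DS = V_D − V_S = 8.87 − 2.12 = 6.75 V.
k_n = μ_nC_ox · (W/L) = 0.2496 mA/V².
V_ov = V_GS − V_th = 3.51 − 1.3 = 2.21 V.
Since V_DS = 6.75 V ≥ V_ov = 2.21 V, the device is in saturation.
I_D = ½ k_n V_ov² (1 + λ V_DS) = 0.5 × 0.2496 × 2.21² × (1 + 0.033 × 6.75) = 0.745 mA.

Saturation; I_D = 0.745 mA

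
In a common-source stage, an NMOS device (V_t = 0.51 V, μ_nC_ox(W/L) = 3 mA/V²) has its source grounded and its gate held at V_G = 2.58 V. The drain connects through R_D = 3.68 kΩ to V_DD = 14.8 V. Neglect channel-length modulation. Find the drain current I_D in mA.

V_GS = V_G = 2.58 V, so V_ov = 2.58 − 0.51 = 2.07 V.
Assume saturation: I_D = ½ k_n V_ov² = 0.5 × 3 × 2.07² = 6.43 mA, giving V_DS = V_DD − I_D R_D = 14.8 − 6.43 × 3.68 = -8.85 V.
But -8.85 V < V_ov = 2.07 V, so the device is actually in triode.
In triode I_D = k_n[V_ov V_DS − ½ V_DS²] and I_D = (V_DD − V_DS)/R_D. Equating: 5.52 V_DS² − 23.85 V_DS + 14.8 = 0, giving V_DS = 0.751 V (the root below V_ov).
I_D = (14.8 − 0.751) / 3.68 = 3.82 mA.

I_D = 3.82 mA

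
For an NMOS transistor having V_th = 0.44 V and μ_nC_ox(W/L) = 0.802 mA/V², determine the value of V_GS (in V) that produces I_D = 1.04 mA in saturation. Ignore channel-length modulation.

V_GS = 2.05 V

In saturation I_D = ½ k_n (V_GS − V_th)², so V_GS − V_th = √(2 I_D / k_n) = √(2 × 1.04 / 0.802) = 1.61 V.
V_GS = 0.44 + 1.61 = 2.05 V.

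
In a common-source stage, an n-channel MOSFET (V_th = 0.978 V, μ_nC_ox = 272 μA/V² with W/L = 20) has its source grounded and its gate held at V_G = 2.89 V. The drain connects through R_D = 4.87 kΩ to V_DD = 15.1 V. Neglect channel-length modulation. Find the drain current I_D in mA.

V_GS = V_G = 2.89 V, so V_ov = 2.89 − 0.978 = 1.91 V.
k_n = μ_nC_ox · (W/L) = 5.44 mA/V².
Assume saturation: I_D = ½ k_n V_ov² = 0.5 × 5.44 × 1.91² = 9.94 mA, giving V_DS = V_DD − I_D R_D = 15.1 − 9.94 × 4.87 = -33.3 V.
But -33.3 V < V_ov = 1.91 V, so the device is actually in triode.
In triode I_D = k_n[V_ov V_DS − ½ V_DS²] and I_D = (V_DD − V_DS)/R_D. Equating: 13.2 V_DS² − 51.65 V_DS + 15.1 = 0, giving V_DS = 0.318 V (the root below V_ov).
I_D = (15.1 − 0.318) / 4.87 = 3.04 mA.

I_D = 3.04 mA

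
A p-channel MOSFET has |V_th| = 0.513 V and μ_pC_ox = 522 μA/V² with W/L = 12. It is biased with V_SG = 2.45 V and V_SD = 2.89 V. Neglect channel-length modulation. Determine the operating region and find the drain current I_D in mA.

Saturation; I_D = 11.8 mA

k_p = μ_pC_ox · (W/L) = 6.264 mA/V².
V_ov = V_SG − |V_th| = 2.45 − 0.513 = 1.94 V.
Since V_SD = 2.89 V ≥ V_ov = 1.94 V, the device is in saturation.
I_D = ½ k_p V_ov² = 0.5 × 6.264 × 1.94² = 11.8 mA.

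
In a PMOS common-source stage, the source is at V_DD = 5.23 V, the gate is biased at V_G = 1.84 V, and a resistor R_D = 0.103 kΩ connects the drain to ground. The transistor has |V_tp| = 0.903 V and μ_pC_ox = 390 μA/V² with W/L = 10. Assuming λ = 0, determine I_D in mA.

V_SG = V_DD − V_G = 5.23 − 1.84 = 3.39 V, so V_ov = 3.39 − 0.903 = 2.49 V.
k_p = μ_pC_ox · (W/L) = 3.9 mA/V².
Assume saturation: I_D = ½ k_p V_ov² = 0.5 × 3.9 × 2.49² = 12.1 mA, giving V_SD = V_DD − I_D R_D = 5.23 − 12.1 × 0.103 = 3.99 V.
V_SD = 3.99 V ≥ V_ov = 2.49 V, confirming saturation.

I_D = 12.1 mA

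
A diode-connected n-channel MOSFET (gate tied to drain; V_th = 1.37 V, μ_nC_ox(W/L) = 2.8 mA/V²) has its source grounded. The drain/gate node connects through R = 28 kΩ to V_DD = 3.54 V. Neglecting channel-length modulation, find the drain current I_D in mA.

With gate tied to drain, V_GS = V_DS ≥ V_GS − V_th, so the device is in saturation.
KCL at the drain: ½ k_n (V_GS − V_th)² = (V_DD − V_GS)/R.
Let x = V_GS − 1.37. Then 39.2 x² + x − 2.17 = 0, giving x = 0.223 V (positive root), so V_GS = 1.59 V.
I_D = (V_DD − V_GS)/R = (3.54 − 1.59) / 28 = 0.0695 mA.

I_D = 0.0695 mA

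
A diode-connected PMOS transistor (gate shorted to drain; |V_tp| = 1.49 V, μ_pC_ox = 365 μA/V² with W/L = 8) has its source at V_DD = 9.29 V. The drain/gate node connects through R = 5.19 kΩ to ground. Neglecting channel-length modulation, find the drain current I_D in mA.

I_D = 1.32 mA

With gate tied to drain, V_SG = V_SD ≥ V_SG − |V_tp|, so the device is in saturation.
k_p = μ_pC_ox · (W/L) = 2.92 mA/V².
KCL at the drain: ½ k_p (V_SG − |V_tp|)² = (V_DD − V_SG)/R.
Let x = V_SG − 1.49. Then 7.58 x² + x − 7.8 = 0, giving x = 0.951 V (positive root), so V_SG = 2.44 V.
I_D = (V_DD − V_SG)/R = (9.29 − 2.44) / 5.19 = 1.32 mA.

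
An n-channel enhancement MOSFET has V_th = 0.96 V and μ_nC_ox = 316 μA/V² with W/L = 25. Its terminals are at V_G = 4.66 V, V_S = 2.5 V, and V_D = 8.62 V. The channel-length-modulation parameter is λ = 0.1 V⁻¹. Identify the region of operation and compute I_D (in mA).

Saturation; I_D = 9.17 mA

V_GS = V_G − V_S = 4.66 − 2.5 = 2.16 V; V_DS = V_D − V_S = 8.62 − 2.5 = 6.12 V.
k_n = μ_nC_ox · (W/L) = 7.9 mA/V².
V_ov = V_GS − V_th = 2.16 − 0.96 = 1.2 V.
Since V_DS = 6.12 V ≥ V_ov = 1.2 V, the device is in saturation.
I_D = ½ k_n V_ov² (1 + λ V_DS) = 0.5 × 7.9 × 1.2² × (1 + 0.1 × 6.12) = 9.17 mA.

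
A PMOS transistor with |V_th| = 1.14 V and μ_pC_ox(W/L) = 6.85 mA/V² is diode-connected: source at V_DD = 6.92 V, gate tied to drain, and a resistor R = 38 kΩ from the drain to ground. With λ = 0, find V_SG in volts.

With gate tied to drain, V_SG = V_SD ≥ V_SG − |V_th|, so the device is in saturation.
KCL at the drain: ½ k_p (V_SG − |V_th|)² = (V_DD − V_SG)/R.
Let x = V_SG − 1.14. Then 130 x² + x − 5.78 = 0, giving x = 0.207 V (positive root), so V_SG = 1.35 V.
I_D = (V_DD − V_SG)/R = (6.92 − 1.35) / 38 = 0.147 mA.

V_SG = 1.35 V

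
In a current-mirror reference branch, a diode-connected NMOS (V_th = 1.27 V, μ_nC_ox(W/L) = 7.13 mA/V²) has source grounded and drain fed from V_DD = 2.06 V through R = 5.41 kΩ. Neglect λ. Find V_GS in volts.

V_GS = 1.45 V

With gate tied to drain, V_GS = V_DS ≥ V_GS − V_th, so the device is in saturation.
KCL at the drain: ½ k_n (V_GS − V_th)² = (V_DD − V_GS)/R.
Let x = V_GS − 1.27. Then 19.3 x² + x − 0.79 = 0, giving x = 0.178 V (positive root), so V_GS = 1.45 V.
I_D = (V_DD − V_GS)/R = (2.06 − 1.45) / 5.41 = 0.113 mA.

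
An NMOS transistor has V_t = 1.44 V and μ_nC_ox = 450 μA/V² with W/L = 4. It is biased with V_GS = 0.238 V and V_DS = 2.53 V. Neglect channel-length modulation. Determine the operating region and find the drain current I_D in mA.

V_GS = 0.238 V < V_t = 1.44 V, so the transistor is in cutoff.

Cutoff; I_D = 0 mA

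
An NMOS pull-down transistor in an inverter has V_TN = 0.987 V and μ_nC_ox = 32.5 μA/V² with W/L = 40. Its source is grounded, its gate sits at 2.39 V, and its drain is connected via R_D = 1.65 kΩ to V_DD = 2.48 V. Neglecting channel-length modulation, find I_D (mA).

I_D = 1.03 mA

V_GS = V_G = 2.39 V, so V_ov = 2.39 − 0.987 = 1.4 V.
k_n = μ_nC_ox · (W/L) = 1.3 mA/V².
Assume saturation: I_D = ½ k_n V_ov² = 0.5 × 1.3 × 1.4² = 1.28 mA, giving V_DS = V_DD − I_D R_D = 2.48 − 1.28 × 1.65 = 0.369 V.
But 0.369 V < V_ov = 1.4 V, so the device is actually in triode.
In triode I_D = k_n[V_ov V_DS − ½ V_DS²] and I_D = (V_DD − V_DS)/R_D. Equating: 1.07 V_DS² − 4.009 V_DS + 2.48 = 0, giving V_DS = 0.782 V (the root below V_ov).
I_D = (2.48 − 0.782) / 1.65 = 1.03 mA.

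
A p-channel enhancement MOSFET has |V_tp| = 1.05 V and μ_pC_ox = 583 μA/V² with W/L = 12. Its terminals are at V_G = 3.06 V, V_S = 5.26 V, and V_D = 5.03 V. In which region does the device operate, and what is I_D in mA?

V_SG = V_S − V_G = 5.26 − 3.06 = 2.2 V; V_SD = V_S − V_D = 5.26 − 5.03 = 0.23 V.
k_p = μ_pC_ox · (W/L) = 6.996 mA/V².
V_ov = V_SG − |V_tp| = 2.2 − 1.05 = 1.15 V.
Since V_SD = 0.23 V < V_ov = 1.15 V, the device is in the triode region.
I_D = k_p [V_ov · V_SD − ½ V_SD²] = 6.996 × [1.15 × 0.23 − 0.5 × 0.23²] = 1.67 mA.

Triode; I_D = 1.67 mA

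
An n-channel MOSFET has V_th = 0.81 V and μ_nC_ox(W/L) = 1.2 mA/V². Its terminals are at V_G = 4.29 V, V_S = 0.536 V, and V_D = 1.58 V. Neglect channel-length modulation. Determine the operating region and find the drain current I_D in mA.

V_GS = V_G − V_S = 4.29 − 0.536 = 3.75 V; V_DS = V_D − V_S = 1.58 − 0.536 = 1.04 V.
V_ov = V_GS − V_th = 3.75 − 0.81 = 2.94 V.
Since V_DS = 1.04 V < V_ov = 2.94 V, the device is in the triode region.
I_D = k_n [V_ov · V_DS − ½ V_DS²] = 1.2 × [2.94 × 1.04 − 0.5 × 1.04²] = 3.03 mA.

Triode; I_D = 3.03 mA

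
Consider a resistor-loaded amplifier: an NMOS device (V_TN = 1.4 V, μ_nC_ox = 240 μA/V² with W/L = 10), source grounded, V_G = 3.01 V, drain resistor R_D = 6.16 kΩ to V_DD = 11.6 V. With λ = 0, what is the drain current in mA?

V_GS = V_G = 3.01 V, so V_ov = 3.01 − 1.4 = 1.61 V.
k_n = μ_nC_ox · (W/L) = 2.4 mA/V².
Assume saturation: I_D = ½ k_n V_ov² = 0.5 × 2.4 × 1.61² = 3.11 mA, giving V_DS = V_DD − I_D R_D = 11.6 − 3.11 × 6.16 = -7.56 V.
But -7.56 V < V_ov = 1.61 V, so the device is actually in triode.
In triode I_D = k_n[V_ov V_DS − ½ V_DS²] and I_D = (V_DD − V_DS)/R_D. Equating: 7.39 V_DS² − 24.8 V_DS + 11.6 = 0, giving V_DS = 0.562 V (the root below V_ov).
I_D = (11.6 − 0.562) / 6.16 = 1.79 mA.

I_D = 1.79 mA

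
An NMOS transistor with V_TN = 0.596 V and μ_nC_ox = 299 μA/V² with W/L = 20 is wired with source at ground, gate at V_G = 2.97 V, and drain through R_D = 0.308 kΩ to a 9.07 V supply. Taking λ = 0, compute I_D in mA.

I_D = 16.9 mA

V_GS = V_G = 2.97 V, so V_ov = 2.97 − 0.596 = 2.37 V.
k_n = μ_nC_ox · (W/L) = 5.98 mA/V².
Assume saturation: I_D = ½ k_n V_ov² = 0.5 × 5.98 × 2.37² = 16.9 mA, giving V_DS = V_DD − I_D R_D = 9.07 − 16.9 × 0.308 = 3.88 V.
V_DS = 3.88 V ≥ V_ov = 2.37 V, confirming saturation.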